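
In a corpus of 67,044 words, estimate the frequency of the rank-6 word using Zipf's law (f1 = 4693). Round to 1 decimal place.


Zipf's law: f(r) = f(1) / r
f(1) = 4693
f(6) = 4693 / 6
= 782.2 occurrences


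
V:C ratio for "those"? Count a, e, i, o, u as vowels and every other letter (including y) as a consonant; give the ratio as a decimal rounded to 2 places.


Word: "those"
Vowels (a,e,i,o,u): 2
Consonants: 3
Ratio = 2/3
= 0.67


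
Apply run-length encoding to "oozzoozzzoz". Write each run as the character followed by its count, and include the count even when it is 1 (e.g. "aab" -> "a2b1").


String: "oozzoozzzoz"
Scanning for consecutive runs:
  'o' x 2
  'z' x 2
  'o' x 2
  'z' x 3
  'o' x 1
  'z' x 1
RLE = "o2z2o2z3o1z1"


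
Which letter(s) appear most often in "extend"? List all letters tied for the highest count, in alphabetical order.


Word: "extend"
Letter counts:
  'd': 1
  'e': 2
  'n': 1
  't': 1
  'x': 1
Maximum count = 2
Most frequent = 'e' (2 times each)


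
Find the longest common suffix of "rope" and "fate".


Word 1: "rope"
Word 2: "fate"
Comparing from end:
  Pos -1: 'e' == 'e'
  Pos -2: 'p' != 't' (stop)
LCS = "e" (length 1)


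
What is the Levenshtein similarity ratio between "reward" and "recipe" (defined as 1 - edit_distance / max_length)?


Word 1: "reward" (length 6)
Word 2: "recipe" (length 6)
One optimal edit sequence:
  1. keep 'r'
  2. keep 'e'
  3. substitute 'w' -> 'c'  (+1)
  4. substitute 'a' -> 'i'  (+1)
  5. substitute 'r' -> 'p'  (+1)
  6. substitute 'd' -> 'e'  (+1)
Edit distance = 4
Max length = max(6, 6) = 6
Similarity = 1 - 4/6
= 0.3333


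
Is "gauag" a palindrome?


Word: "gauag"
Reversed: "gauag"
Forward == Backward? gauag == gauag
Palindrome = Yes


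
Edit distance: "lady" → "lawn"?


Word 1: "lady" (length 4)
Word 2: "lawn" (length 4)
One optimal edit sequence (insert/delete/substitute each cost 1):
  1. keep 'l'
  2. keep 'a'
  3. substitute 'd' -> 'w'  (+1)
  4. substitute 'y' -> 'n'  (+1)
Total edit operations: 2
Edit distance = 2


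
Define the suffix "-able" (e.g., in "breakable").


Suffix: -able
Example: breakable (break + -able)
Meaning = capable of


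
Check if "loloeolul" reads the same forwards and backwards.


Word: "loloeolul"
Reversed: "luloeolol"
Forward == Backward? loloeolul != luloeolol
Palindrome = No


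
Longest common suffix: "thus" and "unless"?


Word 1: "thus"
Word 2: "unless"
Comparing from end:
  Pos -1: 's' == 's'
  Pos -2: 'u' != 's' (stop)
LCS = "s" (length 1)


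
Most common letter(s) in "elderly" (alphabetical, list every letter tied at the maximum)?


Word: "elderly"
Letter counts:
  'd': 1
  'e': 2
  'l': 2
  'r': 1
  'y': 1
Maximum count = 2
Most frequent = 'e', 'l' (2 times each)


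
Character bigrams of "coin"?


Word: "coin" (length 4)
Number of bigrams = 4 - 2 + 1 = 3
  Position 0: "co"
  Position 1: "oi"
  Position 2: "in"
Bigrams = "co", "oi", "in"


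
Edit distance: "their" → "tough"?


Word 1: "their" (length 5)
Word 2: "tough" (length 5)
One optimal edit sequence (insert/delete/substitute each cost 1):
  1. keep 't'
  2. substitute 'h' -> 'o'  (+1)
  3. substitute 'e' -> 'u'  (+1)
  4. substitute 'i' -> 'g'  (+1)
  5. substitute 'r' -> 'h'  (+1)
Total edit operations: 4
Edit distance = 4


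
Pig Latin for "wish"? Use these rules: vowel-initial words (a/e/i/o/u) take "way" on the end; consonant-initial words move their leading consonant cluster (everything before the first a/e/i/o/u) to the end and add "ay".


Word: "wish"
Starts with consonant(s) → move to end, add 'ay'
Consonant cluster: "w"
Pig Latin = "ishway"


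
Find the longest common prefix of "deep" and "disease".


Word 1: "deep"
Word 2: "disease"
Comparing from start:
  Pos 0: 'd' == 'd'
  Pos 1: 'e' != 'i' (stop)
LCP = "d" (length 1)


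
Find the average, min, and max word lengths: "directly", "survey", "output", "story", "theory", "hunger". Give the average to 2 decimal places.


Lengths: "directly"=8, "survey"=6, "output"=6, "story"=5, "theory"=6, "hunger"=6
Sum = 37, Count = 6
Average = 37/6 = 6.17
= avg=6.17, min=5, max=8


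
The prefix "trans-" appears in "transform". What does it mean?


Prefix: trans-
As in: transform -> trans- + form
Meaning = across


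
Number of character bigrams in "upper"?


Word: "upper" (length 5)
Number of 2-grams = length - 2 + 1 = 5 - 2 + 1
= 4


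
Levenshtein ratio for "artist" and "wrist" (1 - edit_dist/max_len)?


Word 1: "artist" (length 6)
Word 2: "wrist" (length 5)
One optimal edit sequence:
  1. substitute 'a' -> 'w'  (+1)
  2. keep 'r'
  3. delete 't'  (+1)
  4. keep 'i'
  5. keep 's'
  6. keep 't'
Edit distance = 2
Max length = max(6, 5) = 6
Similarity = 1 - 2/6
= 0.6667


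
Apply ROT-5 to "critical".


Word: "critical"
Shift: 5
Each letter → (letter + shift) mod 26:
  'c' (2) + 5 = 7 → 'h'
  'r' (17) + 5 = 22 → 'w'
  'i' (8) + 5 = 13 → 'n'
  't' (19) + 5 = 24 → 'y'
  'i' (8) + 5 = 13 → 'n'
  'c' (2) + 5 = 7 → 'h'
  'a' (0) + 5 = 5 → 'f'
  'l' (11) + 5 = 16 → 'q'
Result = "hwnynhfq"


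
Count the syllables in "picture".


Word: "picture"
Syllable breakdown: pic | ture
Counting: 2 parts
= 2 syllables


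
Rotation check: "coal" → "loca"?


Word: "coal", Candidate: "loca"
Method: check if candidate is substring of word+word
"coalcoal" contains "loca"? No
Is rotation = No


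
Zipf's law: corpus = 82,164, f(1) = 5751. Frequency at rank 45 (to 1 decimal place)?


Zipf's law: f(r) = f(1) / r
f(1) = 5751
f(45) = 5751 / 45
= 127.8 occurrences


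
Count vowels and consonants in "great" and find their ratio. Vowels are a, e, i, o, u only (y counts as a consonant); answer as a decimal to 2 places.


Word: "great"
Vowels (a,e,i,o,u): 2
Consonants: 3
Ratio = 2/3
= 0.67


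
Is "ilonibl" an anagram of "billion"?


Word 1: "billion" → sorted: biillno
Word 2: "ilonibl" → sorted: biillno
Same letters? biillno == biillno
Anagram = Yes


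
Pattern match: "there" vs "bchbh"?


Pattern of "there": [0, 1, 2, 3, 2]
Pattern of "bchbh": [0, 1, 2, 0, 2]
Patterns do not match
Same pattern = No


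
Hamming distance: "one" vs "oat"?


Comparing character by character (same length = 3):
  Pos 0: 'o' vs 'o' =
  Pos 1: 'n' vs 'a' !=
  Pos 2: 'e' vs 't' !=
Hamming distance = 2


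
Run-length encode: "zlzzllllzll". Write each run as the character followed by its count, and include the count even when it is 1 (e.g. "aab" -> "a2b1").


String: "zlzzllllzll"
Scanning for consecutive runs:
  'z' x 1
  'l' x 1
  'z' x 2
  'l' x 4
  'z' x 1
  'l' x 2
RLE = "z1l1z2l4z1l2"


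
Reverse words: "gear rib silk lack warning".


Original: "gear rib silk lack warning"
Words (1..n): gear | rib | silk | lack | warning
Reversed (n..1): warning | lack | silk | rib | gear
Result = "warning lack silk rib gear"


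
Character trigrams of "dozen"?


Word: "dozen" (length 5)
Number of trigrams = 5 - 3 + 1 = 3
  Position 0: "doz"
  Position 1: "oze"
  Position 2: "zen"
Trigrams = "doz", "oze", "zen"


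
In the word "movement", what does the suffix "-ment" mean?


Suffix: -ment
Example: movement (move + -ment)
Meaning = result of action


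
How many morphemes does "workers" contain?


Word: "workers"
Morphemes: work | -er | -s
Each morpheme carries meaning
= 3 morphemes


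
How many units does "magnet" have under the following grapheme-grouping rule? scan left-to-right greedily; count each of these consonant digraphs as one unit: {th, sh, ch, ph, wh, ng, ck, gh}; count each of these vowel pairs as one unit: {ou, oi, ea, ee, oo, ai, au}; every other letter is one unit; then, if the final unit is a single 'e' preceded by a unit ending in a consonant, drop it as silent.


Word: "magnet" (6 letters)
Left-to-right scan:
  (1) 'm' (letter)
  (2) 'a' (letter)
  (3) 'g' (letter)
  (4) 'n' (letter)
  (5) 'e' (letter)
  (6) 't' (letter)
Units from scan: 6
Sound units = 6 units


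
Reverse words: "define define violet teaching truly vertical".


Original: "define define violet teaching truly vertical"
Words (1..n): define | define | violet | teaching | truly | vertical
Reversed (n..1): vertical | truly | teaching | violet | define | define
Result = "vertical truly teaching violet define define"


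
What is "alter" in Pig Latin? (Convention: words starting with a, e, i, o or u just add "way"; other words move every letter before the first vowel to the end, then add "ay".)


Word: "alter"
Starts with vowel → add 'way'
Pig Latin = "alterway"


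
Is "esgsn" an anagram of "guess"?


Word 1: "guess" → sorted: egssu
Word 2: "esgsn" → sorted: egnss
Same letters? egssu != egnss
Anagram = No


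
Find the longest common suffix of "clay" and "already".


Word 1: "clay"
Word 2: "already"
Comparing from end:
  Pos -1: 'y' == 'y'
  Pos -2: 'a' != 'd' (stop)
LCS = "y" (length 1)


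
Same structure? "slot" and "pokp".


Pattern of "slot": [0, 1, 2, 3]
Pattern of "pokp": [0, 1, 2, 0]
Patterns do not match
Same pattern = No


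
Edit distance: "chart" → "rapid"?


Word 1: "chart" (length 5)
Word 2: "rapid" (length 5)
One optimal edit sequence (insert/delete/substitute each cost 1):
  1. substitute 'c' -> 'r'  (+1)
  2. substitute 'h' -> 'a'  (+1)
  3. substitute 'a' -> 'p'  (+1)
  4. substitute 'r' -> 'i'  (+1)
  5. substitute 't' -> 'd'  (+1)
Total edit operations: 5
Edit distance = 5


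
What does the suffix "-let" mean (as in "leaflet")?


Suffix: -let
Example: leaflet (leaf + -let)
Meaning = small


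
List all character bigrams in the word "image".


Word: "image" (length 5)
Number of bigrams = 5 - 2 + 1 = 4
  Position 0: "im"
  Position 1: "ma"
  Position 2: "ag"
  Position 3: "ge"
Bigrams = "im", "ma", "ag", "ge"


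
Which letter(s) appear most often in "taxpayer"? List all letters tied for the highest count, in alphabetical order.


Word: "taxpayer"
Letter counts:
  'a': 2
  'e': 1
  'p': 1
  'r': 1
  't': 1
  'x': 1
  'y': 1
Maximum count = 2
Most frequent = 'a' (2 times each)


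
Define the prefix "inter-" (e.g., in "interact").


Prefix: inter-
Example: interact (inter- + act)
Meaning = between


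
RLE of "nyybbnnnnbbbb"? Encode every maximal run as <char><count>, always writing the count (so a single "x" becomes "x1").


String: "nyybbnnnnbbbb"
Scanning for consecutive runs:
  'n' x 1
  'y' x 2
  'b' x 2
  'n' x 4
  'b' x 4
RLE = "n1y2b2n4b4"


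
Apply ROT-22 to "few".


Word: "few"
Shift: 22
Each letter → (letter + shift) mod 26:
  'f' (5) + 22 = 1 → 'b'
  'e' (4) + 22 = 0 → 'a'
  'w' (22) + 22 = 18 → 's'
Result = "bas"


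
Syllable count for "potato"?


Word: "potato"
Syllable breakdown: po | ta | to
Counting: 3 parts
= 3 syllables


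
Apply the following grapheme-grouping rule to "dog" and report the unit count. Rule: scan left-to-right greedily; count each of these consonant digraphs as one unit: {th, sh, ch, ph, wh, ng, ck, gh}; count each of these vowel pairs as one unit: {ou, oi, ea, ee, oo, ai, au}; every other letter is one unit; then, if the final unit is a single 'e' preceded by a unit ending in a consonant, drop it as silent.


Word: "dog" (3 letters)
Left-to-right scan:
  [1] 'd' (letter)
  [2] 'o' (letter)
  [3] 'g' (letter)
Units from scan: 3
Sound units = 3 units


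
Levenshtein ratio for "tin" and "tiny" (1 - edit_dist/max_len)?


Word 1: "tin" (length 3)
Word 2: "tiny" (length 4)
One optimal edit sequence:
  1. keep 't'
  2. keep 'i'
  3. keep 'n'
  4. insert 'y'  (+1)
Edit distance = 1
Max length = max(3, 4) = 4
Similarity = 1 - 1/4
= 0.7500


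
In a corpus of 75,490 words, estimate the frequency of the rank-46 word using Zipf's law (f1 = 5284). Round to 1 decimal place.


Zipf's law: f(r) = f(1) / r
f(1) = 5284
f(46) = 5284 / 46
= 114.9 occurrences


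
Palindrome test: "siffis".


Word: "siffis"
Reversed: "siffis"
Forward == Backward? siffis == siffis
Palindrome = Yes


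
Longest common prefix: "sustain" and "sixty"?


Word 1: "sustain"
Word 2: "sixty"
Comparing from start:
  Pos 0: 's' == 's'
  Pos 1: 'u' != 'i' (stop)
LCP = "s" (length 1)


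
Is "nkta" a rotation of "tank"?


Word: "tank", Candidate: "nkta"
Method: check if candidate is substring of word+word
"tanktank" contains "nkta"? Yes
Is rotation = Yes


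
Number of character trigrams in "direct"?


Word: "direct" (length 6)
Number of 3-grams = length - 3 + 1 = 6 - 3 + 1
= 4


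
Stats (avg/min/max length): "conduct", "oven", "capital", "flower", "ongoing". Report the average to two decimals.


Lengths: "conduct"=7, "oven"=4, "capital"=7, "flower"=6, "ongoing"=7
Sum = 31, Count = 5
Average = 31/5 = 6.20
= avg=6.20, min=4, max=7


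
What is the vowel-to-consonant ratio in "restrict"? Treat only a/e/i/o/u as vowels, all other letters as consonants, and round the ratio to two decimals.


Word: "restrict"
Vowels (a,e,i,o,u): 2
Consonants: 6
Ratio = 2/6
= 0.33


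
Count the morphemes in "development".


Word: "development"
Morphemes: develop / -ment
Each morpheme carries meaning
= 2 morphemes


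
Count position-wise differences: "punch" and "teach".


Comparing character by character (same length = 5):
  Pos 0: 'p' vs 't' !=
  Pos 1: 'u' vs 'e' !=
  Pos 2: 'n' vs 'a' !=
  Pos 3: 'c' vs 'c' =
  Pos 4: 'h' vs 'h' =
Hamming distance = 3


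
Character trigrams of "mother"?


Word: "mother" (length 6)
Number of trigrams = 6 - 3 + 1 = 4
  Position 0: "mot"
  Position 1: "oth"
  Position 2: "the"
  Position 3: "her"
Trigrams = "mot", "oth", "the", "her"


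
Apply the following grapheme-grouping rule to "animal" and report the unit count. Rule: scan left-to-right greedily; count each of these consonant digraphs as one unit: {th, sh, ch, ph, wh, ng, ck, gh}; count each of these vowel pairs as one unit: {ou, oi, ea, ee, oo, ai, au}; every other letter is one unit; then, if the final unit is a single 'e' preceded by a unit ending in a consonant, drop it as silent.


Word: "animal" (6 letters)
Left-to-right scan:
  (1) 'a' (letter)
  (2) 'n' (letter)
  (3) 'i' (letter)
  (4) 'm' (letter)
  (5) 'a' (letter)
  (6) 'l' (letter)
Units from scan: 6
Sound units = 6 units


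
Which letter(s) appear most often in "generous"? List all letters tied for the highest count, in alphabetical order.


Word: "generous"
Letter counts:
  'e': 2
  'g': 1
  'n': 1
  'o': 1
  'r': 1
  's': 1
  'u': 1
Maximum count = 2
Most frequent = 'e' (2 times each)


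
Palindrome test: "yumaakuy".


Word: "yumaakuy"
Reversed: "yukaamuy"
Forward == Backward? yumaakuy != yukaamuy
Palindrome = No


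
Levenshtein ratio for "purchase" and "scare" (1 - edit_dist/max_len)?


Word 1: "purchase" (length 8)
Word 2: "scare" (length 5)
One optimal edit sequence:
  1. delete 'p'  (+1)
  2. delete 'u'  (+1)
  3. substitute 'r' -> 's'  (+1)
  4. keep 'c'
  5. delete 'h'  (+1)
  6. keep 'a'
  7. substitute 's' -> 'r'  (+1)
  8. keep 'e'
Edit distance = 5
Max length = max(8, 5) = 8
Similarity = 1 - 5/8
= 0.3750


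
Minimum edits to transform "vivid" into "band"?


Word 1: "vivid" (length 5)
Word 2: "band" (length 4)
One optimal edit sequence (insert/delete/substitute each cost 1):
  1. delete 'v'  (+1)
  2. substitute 'i' -> 'b'  (+1)
  3. substitute 'v' -> 'a'  (+1)
  4. substitute 'i' -> 'n'  (+1)
  5. keep 'd'
Total edit operations: 4
Edit distance = 4


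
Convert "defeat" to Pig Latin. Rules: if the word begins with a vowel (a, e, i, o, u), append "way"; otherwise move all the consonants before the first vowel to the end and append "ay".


Word: "defeat"
Starts with consonant(s) → move to end, add 'ay'
Consonant cluster: "d"
Pig Latin = "efeatday"


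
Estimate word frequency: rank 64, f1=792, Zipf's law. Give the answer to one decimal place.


Zipf's law: f(r) = f(1) / r
f(1) = 792
f(64) = 792 / 64
= 12.4 occurrences


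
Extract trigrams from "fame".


Word: "fame" (length 4)
Number of trigrams = 4 - 3 + 1 = 2
  Position 0: "fam"
  Position 1: "ame"
Trigrams = "fam", "ame"


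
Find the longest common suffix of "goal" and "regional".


Word 1: "goal"
Word 2: "regional"
Comparing from end:
  Pos -1: 'l' == 'l'
  Pos -2: 'a' == 'a'
  Pos -3: 'o' != 'n' (stop)
LCS = "al" (length 2)


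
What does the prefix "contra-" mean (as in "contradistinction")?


Prefix: contra-
As in: contradistinction -> contra- + distinction
Meaning = against


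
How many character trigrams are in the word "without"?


Word: "without" (length 7)
Number of 3-grams = length - 3 + 1 = 7 - 3 + 1
= 5


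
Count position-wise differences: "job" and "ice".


Comparing character by character (same length = 3):
  Pos 0: 'j' vs 'i' !=
  Pos 1: 'o' vs 'c' !=
  Pos 2: 'b' vs 'e' !=
Hamming distance = 3


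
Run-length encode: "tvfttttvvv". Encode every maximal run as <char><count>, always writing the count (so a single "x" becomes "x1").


String: "tvfttttvvv"
Scanning for consecutive runs:
  't' x 1
  'v' x 1
  'f' x 1
  't' x 4
  'v' x 3
RLE = "t1v1f1t4v3"


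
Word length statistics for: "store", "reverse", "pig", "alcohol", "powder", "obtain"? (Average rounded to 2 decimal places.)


Lengths: "store"=5, "reverse"=7, "pig"=3, "alcohol"=7, "powder"=6, "obtain"=6
Sum = 34, Count = 6
Average = 34/6 = 5.67
= avg=5.67, min=3, max=7


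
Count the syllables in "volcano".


Word: "volcano"
Syllable breakdown: vol · ca · no
Counting: 3 parts
= 3 syllables


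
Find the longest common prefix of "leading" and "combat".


Word 1: "leading"
Word 2: "combat"
Comparing from start:
  Pos 0: 'l' != 'c' (stop)
LCP = "" (length 0)


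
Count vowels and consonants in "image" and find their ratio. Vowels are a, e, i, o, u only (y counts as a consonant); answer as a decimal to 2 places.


Word: "image"
Vowels (a,e,i,o,u): 3
Consonants: 2
Ratio = 3/2
= 1.50


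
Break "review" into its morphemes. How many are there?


Word: "review"
Morphemes: re- | view
Each morpheme carries meaning
= 2 morphemes


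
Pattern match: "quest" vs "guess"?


Pattern of "quest": [0, 1, 2, 3, 4]
Pattern of "guess": [0, 1, 2, 3, 3]
Patterns do not match
Same pattern = No


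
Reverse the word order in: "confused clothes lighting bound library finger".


Original: "confused clothes lighting bound library finger"
Words (1..n): confused | clothes | lighting | bound | library | finger
Reversed (n..1): finger | library | bound | lighting | clothes | confused
Result = "finger library bound lighting clothes confused"


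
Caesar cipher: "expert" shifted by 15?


Word: "expert"
Shift: 15
Each letter → (letter + shift) mod 26:
  'e' (4) + 15 = 19 → 't'
  'x' (23) + 15 = 12 → 'm'
  'p' (15) + 15 = 4 → 'e'
  'e' (4) + 15 = 19 → 't'
  'r' (17) + 15 = 6 → 'g'
  't' (19) + 15 = 8 → 'i'
Result = "tmetgi"


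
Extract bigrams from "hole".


Word: "hole" (length 4)
Number of bigrams = 4 - 2 + 1 = 3
  Position 0: "ho"
  Position 1: "ol"
  Position 2: "le"
Bigrams = "ho", "ol", "le"


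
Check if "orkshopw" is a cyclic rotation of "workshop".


Word: "workshop", Candidate: "orkshopw"
Method: check if candidate is substring of word+word
"workshopworkshop" contains "orkshopw"? Yes
Is rotation = Yes


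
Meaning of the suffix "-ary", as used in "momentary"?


Suffix: -ary
Example: momentary (moment + -ary)
Meaning = relating to


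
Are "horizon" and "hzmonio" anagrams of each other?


Word 1: "horizon" → sorted: hinoorz
Word 2: "hzmonio" → sorted: himnooz
Same letters? hinoorz != himnooz
Anagram = No


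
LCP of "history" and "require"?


Word 1: "history"
Word 2: "require"
Comparing from start:
  Pos 0: 'h' != 'r' (stop)
LCP = "" (length 0)


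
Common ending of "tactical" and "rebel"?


Word 1: "tactical"
Word 2: "rebel"
Comparing from end:
  Pos -1: 'l' == 'l'
  Pos -2: 'a' != 'e' (stop)
LCS = "l" (length 1)


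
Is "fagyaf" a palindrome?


Word: "fagyaf"
Reversed: "faygaf"
Forward == Backward? fagyaf != faygaf
Palindrome = No


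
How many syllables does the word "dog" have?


Word: "dog"
Syllable breakdown: dog
Counting: 1 part
= 1 syllable


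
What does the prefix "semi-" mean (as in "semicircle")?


Prefix: semi-
Example: semicircle (semi- + circle)
Meaning = half


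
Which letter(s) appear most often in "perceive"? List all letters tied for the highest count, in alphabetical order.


Word: "perceive"
Letter counts:
  'c': 1
  'e': 3
  'i': 1
  'p': 1
  'r': 1
  'v': 1
Maximum count = 3
Most frequent = 'e' (3 times each)


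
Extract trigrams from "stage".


Word: "stage" (length 5)
Number of trigrams = 5 - 3 + 1 = 3
  Position 0: "sta"
  Position 1: "tag"
  Position 2: "age"
Trigrams = "sta", "tag", "age"


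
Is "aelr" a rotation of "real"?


Word: "real", Candidate: "aelr"
Method: check if candidate is substring of word+word
"realreal" contains "aelr"? No
Is rotation = No


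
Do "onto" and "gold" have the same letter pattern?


Pattern of "onto": [0, 1, 2, 0]
Pattern of "gold": [0, 1, 2, 3]
Patterns do not match
Same pattern = No


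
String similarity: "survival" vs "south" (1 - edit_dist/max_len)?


Word 1: "survival" (length 8)
Word 2: "south" (length 5)
One optimal edit sequence:
  1. keep 's'
  2. delete 'u'  (+1)
  3. delete 'r'  (+1)
  4. delete 'v'  (+1)
  5. substitute 'i' -> 'o'  (+1)
  6. substitute 'v' -> 'u'  (+1)
  7. substitute 'a' -> 't'  (+1)
  8. substitute 'l' -> 'h'  (+1)
Edit distance = 7
Max length = max(8, 5) = 8
Similarity = 1 - 7/8
= 0.1250


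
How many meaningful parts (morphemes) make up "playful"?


Word: "playful"
Morphemes: play | -ful
Each morpheme carries meaning
= 2 morphemes


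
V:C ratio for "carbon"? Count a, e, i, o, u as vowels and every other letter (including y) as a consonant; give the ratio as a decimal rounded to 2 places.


Word: "carbon"
Vowels (a,e,i,o,u): 2
Consonants: 4
Ratio = 2/4
= 0.50


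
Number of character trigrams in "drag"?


Word: "drag" (length 4)
Number of 3-grams = length - 3 + 1 = 4 - 3 + 1
= 2


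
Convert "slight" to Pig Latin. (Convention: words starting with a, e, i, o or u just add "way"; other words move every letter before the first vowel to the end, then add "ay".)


Word: "slight"
Starts with consonant(s) → move to end, add 'ay'
Consonant cluster: "sl"
Pig Latin = "ightslay"


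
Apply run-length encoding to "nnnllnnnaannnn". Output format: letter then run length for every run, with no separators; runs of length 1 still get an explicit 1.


String: "nnnllnnnaannnn"
Scanning for consecutive runs:
  'n' x 3
  'l' x 2
  'n' x 3
  'a' x 2
  'n' x 4
RLE = "n3l2n3a2n4"


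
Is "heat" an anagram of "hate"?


Word 1: "hate" → sorted: aeht
Word 2: "heat" → sorted: aeht
Same letters? aeht == aeht
Anagram = Yes


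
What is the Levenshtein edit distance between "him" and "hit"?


Word 1: "him" (length 3)
Word 2: "hit" (length 3)
One optimal edit sequence (insert/delete/substitute each cost 1):
  1. keep 'h'
  2. keep 'i'
  3. substitute 'm' -> 't'  (+1)
Total edit operations: 1
Edit distance = 1


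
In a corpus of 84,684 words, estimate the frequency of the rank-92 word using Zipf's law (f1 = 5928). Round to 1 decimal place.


Zipf's law: f(r) = f(1) / r
f(1) = 5928
f(92) = 5928 / 92
= 64.4 occurrences


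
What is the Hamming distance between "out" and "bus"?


Comparing character by character (same length = 3):
  Pos 0: 'o' vs 'b' !=
  Pos 1: 'u' vs 'u' =
  Pos 2: 't' vs 's' !=
Hamming distance = 2


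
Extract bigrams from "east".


Word: "east" (length 4)
Number of bigrams = 4 - 2 + 1 = 3
  Position 0: "ea"
  Position 1: "as"
  Position 2: "st"
Bigrams = "ea", "as", "st"


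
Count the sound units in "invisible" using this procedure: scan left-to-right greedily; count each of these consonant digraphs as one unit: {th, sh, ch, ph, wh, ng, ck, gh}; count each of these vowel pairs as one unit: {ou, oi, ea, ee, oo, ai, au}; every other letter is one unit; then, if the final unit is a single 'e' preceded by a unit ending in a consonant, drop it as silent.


Word: "invisible" (9 letters)
Left-to-right scan:
  (1) 'i' (letter)
  (2) 'n' (letter)
  (3) 'v' (letter)
  (4) 'i' (letter)
  (5) 's' (letter)
  (6) 'i' (letter)
  (7) 'b' (letter)
  (8) 'l' (letter)
  (9) 'e' (letter)
Units from scan: 9
Final unit is 'e' after a consonant -> drop as silent (-1)
Sound units = 8 units


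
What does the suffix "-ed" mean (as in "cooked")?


Suffix: -ed
Example: cooked (cook + -ed)
Meaning = past tense


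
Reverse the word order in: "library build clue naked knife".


Original: "library build clue naked knife"
Words (1..n): library | build | clue | naked | knife
Reversed (n..1): knife | naked | clue | build | library
Result = "knife naked clue build library"


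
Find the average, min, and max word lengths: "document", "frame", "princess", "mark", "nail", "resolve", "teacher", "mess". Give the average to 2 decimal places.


Lengths: "document"=8, "frame"=5, "princess"=8, "mark"=4, "nail"=4, "resolve"=7, "teacher"=7, "mess"=4
Sum = 47, Count = 8
Average = 47/8 = 5.88
= avg=5.88, min=4, max=8


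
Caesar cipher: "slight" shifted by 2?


Word: "slight"
Shift: 2
Each letter → (letter + shift) mod 26:
  's' (18) + 2 = 20 → 'u'
  'l' (11) + 2 = 13 → 'n'
  'i' (8) + 2 = 10 → 'k'
  'g' (6) + 2 = 8 → 'i'
  'h' (7) + 2 = 9 → 'j'
  't' (19) + 2 = 21 → 'v'
Result = "unkijv"


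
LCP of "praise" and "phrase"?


Word 1: "praise"
Word 2: "phrase"
Comparing from start:
  Pos 0: 'p' == 'p'
  Pos 1: 'r' != 'h' (stop)
LCP = "p" (length 1)


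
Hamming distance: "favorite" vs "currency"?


Comparing character by character (same length = 8):
  Pos 0: 'f' vs 'c' !=
  Pos 1: 'a' vs 'u' !=
  Pos 2: 'v' vs 'r' !=
  Pos 3: 'o' vs 'r' !=
  Pos 4: 'r' vs 'e' !=
  Pos 5: 'i' vs 'n' !=
  Pos 6: 't' vs 'c' !=
  Pos 7: 'e' vs 'y' !=
Hamming distance = 8


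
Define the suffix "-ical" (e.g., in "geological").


Suffix: -ical
Example: geological (geology + -ical, with a spelling change)
Meaning = relating to


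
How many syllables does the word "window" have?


Word: "window"
Syllable breakdown: win / dow
Counting: 2 parts
= 2 syllables


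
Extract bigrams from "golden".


Word: "golden" (length 6)
Number of bigrams = 6 - 2 + 1 = 5
  Position 0: "go"
  Position 1: "ol"
  Position 2: "ld"
  Position 3: "de"
  Position 4: "en"
Bigrams = "go", "ol", "ld", "de", "en"


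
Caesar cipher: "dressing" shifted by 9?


Word: "dressing"
Shift: 9
Each letter → (letter + shift) mod 26:
  'd' (3) + 9 = 12 → 'm'
  'r' (17) + 9 = 0 → 'a'
  'e' (4) + 9 = 13 → 'n'
  's' (18) + 9 = 1 → 'b'
  's' (18) + 9 = 1 → 'b'
  'i' (8) + 9 = 17 → 'r'
  'n' (13) + 9 = 22 → 'w'
  'g' (6) + 9 = 15 → 'p'
Result = "manbbrwp"


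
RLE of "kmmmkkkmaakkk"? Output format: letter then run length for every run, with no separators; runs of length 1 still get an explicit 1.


String: "kmmmkkkmaakkk"
Scanning for consecutive runs:
  'k' x 1
  'm' x 3
  'k' x 3
  'm' x 1
  'a' x 2
  'k' x 3
RLE = "k1m3k3m1a2k3"


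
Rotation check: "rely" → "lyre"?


Word: "rely", Candidate: "lyre"
Method: check if candidate is substring of word+word
"relyrely" contains "lyre"? Yes
Is rotation = Yes


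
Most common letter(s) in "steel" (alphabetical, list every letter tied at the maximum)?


Word: "steel"
Letter counts:
  'e': 2
  'l': 1
  's': 1
  't': 1
Maximum count = 2
Most frequent = 'e' (2 times each)


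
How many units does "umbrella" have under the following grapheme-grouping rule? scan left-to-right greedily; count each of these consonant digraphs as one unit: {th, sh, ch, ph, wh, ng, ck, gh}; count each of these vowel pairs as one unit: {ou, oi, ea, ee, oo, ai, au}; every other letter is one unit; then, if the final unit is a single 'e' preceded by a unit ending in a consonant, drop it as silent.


Word: "umbrella" (8 letters)
Left-to-right scan:
  [1] 'u' (letter)
  [2] 'm' (letter)
  [3] 'b' (letter)
  [4] 'r' (letter)
  [5] 'e' (letter)
  [6] 'l' (letter)
  [7] 'l' (letter)
  [8] 'a' (letter)
Units from scan: 8
Sound units = 8 units


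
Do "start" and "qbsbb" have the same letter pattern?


Pattern of "start": [0, 1, 2, 3, 1]
Pattern of "qbsbb": [0, 1, 2, 1, 1]
Patterns do not match
Same pattern = No


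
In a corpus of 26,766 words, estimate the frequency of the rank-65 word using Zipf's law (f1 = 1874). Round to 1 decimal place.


Zipf's law: f(r) = f(1) / r
f(1) = 1874
f(65) = 1874 / 65
= 28.8 occurrences


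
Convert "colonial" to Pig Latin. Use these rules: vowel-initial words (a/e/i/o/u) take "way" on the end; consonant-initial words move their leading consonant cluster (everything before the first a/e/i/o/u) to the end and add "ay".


Word: "colonial"
Starts with consonant(s) → move to end, add 'ay'
Consonant cluster: "c"
Pig Latin = "olonialcay"


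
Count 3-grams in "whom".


Word: "whom" (length 4)
Number of 3-grams = length - 3 + 1 = 4 - 3 + 1
= 2


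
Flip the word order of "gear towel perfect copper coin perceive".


Original: "gear towel perfect copper coin perceive"
Words (1..n): gear | towel | perfect | copper | coin | perceive
Reversed (n..1): perceive | coin | copper | perfect | towel | gear
Result = "perceive coin copper perfect towel gear"


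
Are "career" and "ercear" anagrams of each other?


Word 1: "career" → sorted: aceerr
Word 2: "ercear" → sorted: aceerr
Same letters? aceerr == aceerr
Anagram = Yes


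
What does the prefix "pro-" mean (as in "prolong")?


Prefix: pro-
Example: prolong (pro- + long)
Meaning = forward / in favor of


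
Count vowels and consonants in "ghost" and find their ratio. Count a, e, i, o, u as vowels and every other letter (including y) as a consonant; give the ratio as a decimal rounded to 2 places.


Word: "ghost"
Vowels (a,e,i,o,u): 1
Consonants: 4
Ratio = 1/4
= 0.25


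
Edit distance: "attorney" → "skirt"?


Word 1: "attorney" (length 8)
Word 2: "skirt" (length 5)
One optimal edit sequence (insert/delete/substitute each cost 1):
  1. delete 'a'  (+1)
  2. substitute 't' -> 's'  (+1)
  3. substitute 't' -> 'k'  (+1)
  4. substitute 'o' -> 'i'  (+1)
  5. keep 'r'
  6. delete 'n'  (+1)
  7. delete 'e'  (+1)
  8. substitute 'y' -> 't'  (+1)
Total edit operations: 7
Edit distance = 7


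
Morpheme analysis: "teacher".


Word: "teacher"
Morphemes: teach / -er
Each morpheme carries meaning
= 2 morphemes


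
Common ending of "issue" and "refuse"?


Word 1: "issue"
Word 2: "refuse"
Comparing from end:
  Pos -1: 'e' == 'e'
  Pos -2: 'u' != 's' (stop)
LCS = "e" (length 1)


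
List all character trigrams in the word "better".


Word: "better" (length 6)
Number of trigrams = 6 - 3 + 1 = 4
  Position 0: "bet"
  Position 1: "ett"
  Position 2: "tte"
  Position 3: "ter"
Trigrams = "bet", "ett", "tte", "ter"


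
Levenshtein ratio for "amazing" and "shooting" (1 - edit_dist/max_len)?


Word 1: "amazing" (length 7)
Word 2: "shooting" (length 8)
One optimal edit sequence:
  1. insert 's'  (+1)
  2. substitute 'a' -> 'h'  (+1)
  3. substitute 'm' -> 'o'  (+1)
  4. substitute 'a' -> 'o'  (+1)
  5. substitute 'z' -> 't'  (+1)
  6. keep 'i'
  7. keep 'n'
  8. keep 'g'
Edit distance = 5
Max length = max(7, 8) = 8
Similarity = 1 - 5/8
= 0.3750


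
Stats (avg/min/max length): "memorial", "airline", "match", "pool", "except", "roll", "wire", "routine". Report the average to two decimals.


Lengths: "memorial"=8, "airline"=7, "match"=5, "pool"=4, "except"=6, "roll"=4, "wire"=4, "routine"=7
Sum = 45, Count = 8
Average = 45/8 = 5.63
= avg=5.63, min=4, max=8


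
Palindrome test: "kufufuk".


Word: "kufufuk"
Reversed: "kufufuk"
Forward == Backward? kufufuk == kufufuk
Palindrome = Yes


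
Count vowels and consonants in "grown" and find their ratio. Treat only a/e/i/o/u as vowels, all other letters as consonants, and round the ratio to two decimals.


Word: "grown"
Vowels (a,e,i,o,u): 1
Consonants: 4
Ratio = 1/4
= 0.25


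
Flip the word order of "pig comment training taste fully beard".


Original: "pig comment training taste fully beard"
Words (1..n): pig | comment | training | taste | fully | beard
Reversed (n..1): beard | fully | taste | training | comment | pig
Result = "beard fully taste training comment pig"


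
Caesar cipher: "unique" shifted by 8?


Word: "unique"
Shift: 8
Each letter → (letter + shift) mod 26:
  'u' (20) + 8 = 2 → 'c'
  'n' (13) + 8 = 21 → 'v'
  'i' (8) + 8 = 16 → 'q'
  'q' (16) + 8 = 24 → 'y'
  'u' (20) + 8 = 2 → 'c'
  'e' (4) + 8 = 12 → 'm'
Result = "cvqycm"


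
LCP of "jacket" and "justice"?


Word 1: "jacket"
Word 2: "justice"
Comparing from start:
  Pos 0: 'j' == 'j'
  Pos 1: 'a' != 'u' (stop)
LCP = "j" (length 1)


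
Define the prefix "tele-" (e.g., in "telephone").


Prefix: tele-
Example: telephone (tele- + phone)
Meaning = distant


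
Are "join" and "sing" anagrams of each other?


Word 1: "join" → sorted: ijno
Word 2: "sing" → sorted: gins
Same letters? ijno != gins
Anagram = No


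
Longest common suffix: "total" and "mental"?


Word 1: "total"
Word 2: "mental"
Comparing from end:
  Pos -1: 'l' == 'l'
  Pos -2: 'a' == 'a'
  Pos -3: 't' == 't'
  Pos -4: 'o' != 'n' (stop)
LCS = "tal" (length 3)


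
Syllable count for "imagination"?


Word: "imagination"
Syllable breakdown: i / mag / i / na / tion
Counting: 5 parts
= 5 syllables


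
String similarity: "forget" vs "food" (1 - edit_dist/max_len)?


Word 1: "forget" (length 6)
Word 2: "food" (length 4)
One optimal edit sequence:
  1. keep 'f'
  2. keep 'o'
  3. delete 'r'  (+1)
  4. delete 'g'  (+1)
  5. substitute 'e' -> 'o'  (+1)
  6. substitute 't' -> 'd'  (+1)
Edit distance = 4
Max length = max(6, 4) = 6
Similarity = 1 - 4/6
= 0.3333


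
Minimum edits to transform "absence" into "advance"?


Word 1: "absence" (length 7)
Word 2: "advance" (length 7)
One optimal edit sequence (insert/delete/substitute each cost 1):
  1. keep 'a'
  2. substitute 'b' -> 'd'  (+1)
  3. substitute 's' -> 'v'  (+1)
  4. substitute 'e' -> 'a'  (+1)
  5. keep 'n'
  6. keep 'c'
  7. keep 'e'
Total edit operations: 3
Edit distance = 3


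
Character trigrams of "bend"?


Word: "bend" (length 4)
Number of trigrams = 4 - 3 + 1 = 2
  Position 0: "ben"
  Position 1: "end"
Trigrams = "ben", "end"


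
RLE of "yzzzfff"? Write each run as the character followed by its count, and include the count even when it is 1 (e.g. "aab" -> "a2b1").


String: "yzzzfff"
Scanning for consecutive runs:
  'y' x 1
  'z' x 3
  'f' x 3
RLE = "y1z3f3"


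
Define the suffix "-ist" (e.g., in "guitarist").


Suffix: -ist
Example: guitarist = guitar + -ist
Meaning = one who practices


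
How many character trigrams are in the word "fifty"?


Word: "fifty" (length 5)
Number of 3-grams = length - 3 + 1 = 5 - 3 + 1
= 3


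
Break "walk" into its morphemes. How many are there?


Word: "walk"
Morphemes: walk
Each morpheme carries meaning
= 1 morpheme


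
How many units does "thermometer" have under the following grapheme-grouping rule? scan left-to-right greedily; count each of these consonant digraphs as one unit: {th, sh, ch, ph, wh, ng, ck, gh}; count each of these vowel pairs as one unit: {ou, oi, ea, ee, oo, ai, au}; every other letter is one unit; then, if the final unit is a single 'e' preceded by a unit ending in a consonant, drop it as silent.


Word: "thermometer" (11 letters)
Left-to-right scan:
  (1) 'th' (digraph)
  (2) 'e' (letter)
  (3) 'r' (letter)
  (4) 'm' (letter)
  (5) 'o' (letter)
  (6) 'm' (letter)
  (7) 'e' (letter)
  (8) 't' (letter)
  (9) 'e' (letter)
  (10) 'r' (letter)
Units from scan: 10
Sound units = 10 units


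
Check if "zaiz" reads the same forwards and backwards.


Word: "zaiz"
Reversed: "ziaz"
Forward == Backward? zaiz != ziaz
Palindrome = No


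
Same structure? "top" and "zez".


Pattern of "top": [0, 1, 2]
Pattern of "zez": [0, 1, 0]
Patterns do not match
Same pattern = No


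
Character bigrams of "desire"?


Word: "desire" (length 6)
Number of bigrams = 6 - 2 + 1 = 5
  Position 0: "de"
  Position 1: "es"
  Position 2: "si"
  Position 3: "ir"
  Position 4: "re"
Bigrams = "de", "es", "si", "ir", "re"


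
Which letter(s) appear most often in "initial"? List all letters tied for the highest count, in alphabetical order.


Word: "initial"
Letter counts:
  'a': 1
  'i': 3
  'l': 1
  'n': 1
  't': 1
Maximum count = 3
Most frequent = 'i' (3 times each)


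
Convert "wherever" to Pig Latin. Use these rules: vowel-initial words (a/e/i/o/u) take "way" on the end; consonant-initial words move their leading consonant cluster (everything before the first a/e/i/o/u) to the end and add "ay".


Word: "wherever"
Starts with consonant(s) → move to end, add 'ay'
Consonant cluster: "wh"
Pig Latin = "ereverwhay"


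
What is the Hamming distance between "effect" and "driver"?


Comparing character by character (same length = 6):
  Pos 0: 'e' vs 'd' !=
  Pos 1: 'f' vs 'r' !=
  Pos 2: 'f' vs 'i' !=
  Pos 3: 'e' vs 'v' !=
  Pos 4: 'c' vs 'e' !=
  Pos 5: 't' vs 'r' !=
Hamming distance = 6


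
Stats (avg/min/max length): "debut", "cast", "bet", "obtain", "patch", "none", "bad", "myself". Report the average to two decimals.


Lengths: "debut"=5, "cast"=4, "bet"=3, "obtain"=6, "patch"=5, "none"=4, "bad"=3, "myself"=6
Sum = 36, Count = 8
Average = 36/8 = 4.50
= avg=4.50, min=3, max=6


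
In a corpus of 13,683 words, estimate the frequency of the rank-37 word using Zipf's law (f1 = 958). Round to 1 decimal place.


Zipf's law: f(r) = f(1) / r
f(1) = 958
f(37) = 958 / 37
= 25.9 occurrences


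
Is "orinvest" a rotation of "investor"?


Word: "investor", Candidate: "orinvest"
Method: check if candidate is substring of word+word
"investorinvestor" contains "orinvest"? Yes
Is rotation = Yes


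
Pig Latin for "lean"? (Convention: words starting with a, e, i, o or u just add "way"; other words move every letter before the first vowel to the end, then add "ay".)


Word: "lean"
Starts with consonant(s) → move to end, add 'ay'
Consonant cluster: "l"
Pig Latin = "eanlay"


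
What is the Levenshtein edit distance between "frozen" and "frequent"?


Word 1: "frozen" (length 6)
Word 2: "frequent" (length 8)
One optimal edit sequence (insert/delete/substitute each cost 1):
  1. keep 'f'
  2. keep 'r'
  3. insert 'e'  (+1)
  4. substitute 'o' -> 'q'  (+1)
  5. substitute 'z' -> 'u'  (+1)
  6. keep 'e'
  7. keep 'n'
  8. insert 't'  (+1)
Total edit operations: 4
Edit distance = 4


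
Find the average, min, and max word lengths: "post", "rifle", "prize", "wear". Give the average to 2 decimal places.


Lengths: "post"=4, "rifle"=5, "prize"=5, "wear"=4
Sum = 18, Count = 4
Average = 18/4 = 4.50
= avg=4.50, min=4, max=5


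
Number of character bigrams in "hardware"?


Word: "hardware" (length 8)
Number of 2-grams = length - 2 + 1 = 8 - 2 + 1
= 7


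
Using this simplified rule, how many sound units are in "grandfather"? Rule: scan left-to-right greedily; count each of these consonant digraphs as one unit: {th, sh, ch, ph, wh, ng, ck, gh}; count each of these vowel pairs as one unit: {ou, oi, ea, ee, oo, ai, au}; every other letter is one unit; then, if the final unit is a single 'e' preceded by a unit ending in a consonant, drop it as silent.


Word: "grandfather" (11 letters)
Left-to-right scan:
  [1] 'g' (letter)
  [2] 'r' (letter)
  [3] 'a' (letter)
  [4] 'n' (letter)
  [5] 'd' (letter)
  [6] 'f' (letter)
  [7] 'a' (letter)
  [8] 'th' (digraph)
  [9] 'e' (letter)
  [10] 'r' (letter)
Units from scan: 10
Sound units = 10 units
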